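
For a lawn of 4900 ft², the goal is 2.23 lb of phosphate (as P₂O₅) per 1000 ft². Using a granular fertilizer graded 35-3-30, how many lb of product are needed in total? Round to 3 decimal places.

Product per 1000 ft² = 2.23 / 3% = 74.3333 lb.
Total product = 74.3333 × 4900 / 1000 = 364.2333 lb.

364.233 lb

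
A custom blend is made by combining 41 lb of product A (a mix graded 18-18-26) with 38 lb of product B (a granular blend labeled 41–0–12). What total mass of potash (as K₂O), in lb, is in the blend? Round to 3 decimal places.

K₂O mass = 26%×41 + 12%×38 = 15.22 lb.

15.220 lb K₂O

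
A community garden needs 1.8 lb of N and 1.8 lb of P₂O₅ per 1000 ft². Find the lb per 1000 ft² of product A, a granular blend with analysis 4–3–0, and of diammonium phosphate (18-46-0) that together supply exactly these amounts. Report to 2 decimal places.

38.77 lb product A, 1.38 lb diammonium phosphate

Let a = lb of product A, b = lb of diammonium phosphate (per 1000 ft²).
N: 0.04·a + 0.18·b = 1.8
P₂O₅: 0.03·a + 0.46·b = 1.8
Solving simultaneously: a = 38.7692, b = 1.38462.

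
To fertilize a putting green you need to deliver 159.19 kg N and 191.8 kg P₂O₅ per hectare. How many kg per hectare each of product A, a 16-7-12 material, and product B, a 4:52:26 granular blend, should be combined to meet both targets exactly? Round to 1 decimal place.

934.2 kg product A, 243.1 kg product B

Let a = kg of product A, b = kg of product B (per hectare).
N: 0.16·a + 0.04·b = 159.19
P₂O₅: 0.07·a + 0.52·b = 191.8
Eliminate b: (row1) − 0.04/0.52·(row2) → 0.154615·a = 144.436, so a = 934.164.
Then b = (191.8 − 0.07·934.164) / 0.52 = 243.093.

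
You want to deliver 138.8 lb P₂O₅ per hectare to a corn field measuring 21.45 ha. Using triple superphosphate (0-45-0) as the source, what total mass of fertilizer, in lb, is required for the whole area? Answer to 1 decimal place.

Product per hectare = 138.8 / 45% = 308.444 lb.
Total product = 308.444 × 21.45 = 6616.13 lb.

6616.1 lb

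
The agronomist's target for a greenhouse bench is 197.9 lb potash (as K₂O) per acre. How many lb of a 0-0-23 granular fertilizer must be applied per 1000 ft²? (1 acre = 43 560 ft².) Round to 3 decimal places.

19.753 lb of product per thousand sq ft

Product per acre = 197.9 / 23% = 860.435 lb.
Convert to per 1000 ft²: 860.435 × 0.0229568 = 19.7529 lb.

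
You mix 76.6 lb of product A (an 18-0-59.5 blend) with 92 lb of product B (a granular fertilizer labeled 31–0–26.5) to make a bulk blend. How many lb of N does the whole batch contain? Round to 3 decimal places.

N mass = 18%×76.6 + 31%×92 = 42.308 lb.

42.308 lb N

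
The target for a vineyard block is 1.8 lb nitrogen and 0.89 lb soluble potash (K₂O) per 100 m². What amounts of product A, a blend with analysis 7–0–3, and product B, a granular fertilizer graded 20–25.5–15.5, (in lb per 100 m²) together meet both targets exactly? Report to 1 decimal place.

With a, b = lb per 100 m² of product A and product B:
N: 0.07·a + 0.2·b = 1.8
K₂O: 0.03·a + 0.155·b = 0.89
Eliminate a: (row1) − 0.07/0.03·(row2) → -0.161667·b = -0.276667, so b = 1.71134.
Back-substitute: a = (1.8 − 0.2·1.71134) / 0.07 = 20.8247.

20.8 lb product A, 1.7 lb product B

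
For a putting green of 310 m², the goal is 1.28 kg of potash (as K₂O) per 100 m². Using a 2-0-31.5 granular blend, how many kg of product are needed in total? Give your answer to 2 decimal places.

Product per 100 m² = 1.28 / 31.5% = 4.06349 kg.
Total product = 4.06349 × 310 / 100 = 12.5968 kg.

12.60 kg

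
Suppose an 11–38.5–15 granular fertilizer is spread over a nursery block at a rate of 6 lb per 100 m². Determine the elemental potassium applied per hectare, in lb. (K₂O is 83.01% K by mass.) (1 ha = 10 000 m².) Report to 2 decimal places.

K₂O per 100 m² = 6 × 15% = 0.9 lb.
Elemental K = 0.9 × 0.8301 = 0.74709 lb per 100 m².
Convert to per hectare: 0.74709 × 100 = 74.709 lb.

74.71 lb K per hectare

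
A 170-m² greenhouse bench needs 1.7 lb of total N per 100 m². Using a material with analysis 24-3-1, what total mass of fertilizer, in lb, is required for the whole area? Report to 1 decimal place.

12.0 lb

Product per 100 m² = 1.7 / 24% = 7.08333 lb.
Total product = 7.08333 × 170 / 100 = 12.0417 lb.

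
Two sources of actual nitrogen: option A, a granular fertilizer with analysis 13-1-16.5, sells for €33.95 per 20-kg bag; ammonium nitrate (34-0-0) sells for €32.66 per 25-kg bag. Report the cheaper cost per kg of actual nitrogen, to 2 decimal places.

€3.84 per kg N (ammonium nitrate)

option A: N per bag = 20 × 13% = 2.6 kg; cost = 33.95 / 2.6 = €13.0577/kg N.
ammonium nitrate: N per bag = 25 × 34% = 8.5 kg; cost = 32.66 / 8.5 = €3.8424/kg N.
ammonium nitrate is cheaper.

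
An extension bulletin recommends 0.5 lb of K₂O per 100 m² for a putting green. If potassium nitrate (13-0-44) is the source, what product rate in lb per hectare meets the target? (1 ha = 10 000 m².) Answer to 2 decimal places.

113.64 lb of product per hectare

Product per 100 m² = 0.5 / 44% = 1.13636 lb.
Convert to per hectare: 1.13636 × 100 = 113.636 lb.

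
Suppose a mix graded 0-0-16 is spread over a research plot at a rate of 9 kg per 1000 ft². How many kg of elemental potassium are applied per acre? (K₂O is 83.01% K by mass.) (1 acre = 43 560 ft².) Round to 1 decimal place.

52.1 kg K per acre

K₂O per 1000 ft² = 9 × 16% = 1.44 kg.
Elemental K = 1.44 × 0.8301 = 1.19534 kg per 1000 ft².
Convert to per acre: 1.19534 × 43.56 = 52.0692 kg.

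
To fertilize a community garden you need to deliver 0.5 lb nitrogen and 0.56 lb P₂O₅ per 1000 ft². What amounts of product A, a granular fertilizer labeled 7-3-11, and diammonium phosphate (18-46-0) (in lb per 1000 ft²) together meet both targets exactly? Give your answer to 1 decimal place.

Let a = lb of product A, b = lb of diammonium phosphate (per 1000 ft²).
N: 0.07·a + 0.18·b = 0.5
P₂O₅: 0.03·a + 0.46·b = 0.56
Solving simultaneously: a = 4.8209, b = 0.902985.

4.8 lb product A, 0.9 lb diammonium phosphate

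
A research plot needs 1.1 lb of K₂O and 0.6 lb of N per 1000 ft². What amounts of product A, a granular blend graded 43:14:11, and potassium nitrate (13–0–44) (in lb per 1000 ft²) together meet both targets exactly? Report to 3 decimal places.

0.692 lb product A, 2.327 lb potassium nitrate

Per-1000 ft² balance (a = product A, b = potassium nitrate):
K₂O: 0.11·a + 0.44·b = 1.1
N: 0.43·a + 0.13·b = 0.6
Eliminate b: (row1) − 0.44/0.13·(row2) → -1.34538·a = -0.930769, so a = 0.691824.
Then b = (0.6 − 0.43·0.691824) / 0.13 = 2.32704.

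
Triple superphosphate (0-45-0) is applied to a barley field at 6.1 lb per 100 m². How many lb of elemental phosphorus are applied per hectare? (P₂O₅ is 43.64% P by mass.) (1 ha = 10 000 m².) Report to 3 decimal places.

P₂O₅ per 100 m² = 6.1 × 45% = 2.745 lb.
Elemental P = 2.745 × 0.4364 = 1.19792 lb per 100 m².
Convert to per hectare: 1.19792 × 100 = 119.7918 lb.

119.792 lb P per hectare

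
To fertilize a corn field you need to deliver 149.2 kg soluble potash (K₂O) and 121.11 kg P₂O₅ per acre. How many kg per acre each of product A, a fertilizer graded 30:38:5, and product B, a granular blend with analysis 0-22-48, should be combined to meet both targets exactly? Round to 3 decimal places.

Per-acre balance (a = product A, b = product B):
K₂O: 0.05·a + 0.48·b = 149.2
P₂O₅: 0.38·a + 0.22·b = 121.11
Eliminate b: (row1) − 0.48/0.22·(row2) → -0.779091·a = -115.04, so a = 147.6593.
Then b = (121.11 − 0.38·147.6593) / 0.22 = 295.4522.

147.659 kg product A, 295.452 kg product B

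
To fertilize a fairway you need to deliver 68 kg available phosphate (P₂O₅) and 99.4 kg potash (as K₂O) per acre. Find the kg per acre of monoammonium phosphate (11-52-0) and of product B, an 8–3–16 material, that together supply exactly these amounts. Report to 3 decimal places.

With a, b = kg per acre of monoammonium phosphate and product B:
P₂O₅: 0.52·a + 0.03·b = 68
K₂O: 0·a + 0.16·b = 99.4
Solving simultaneously: a = 94.9279, b = 621.25.

94.928 kg monoammonium phosphate, 621.250 kg product B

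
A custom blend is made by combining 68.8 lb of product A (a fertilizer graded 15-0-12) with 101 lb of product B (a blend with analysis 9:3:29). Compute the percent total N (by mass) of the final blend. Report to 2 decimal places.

Total mass = 68.8 + 101 = 169.8 lb.
N mass = 15%×68.8 + 9%×101 = 19.41 lb.
% N = 19.41 / 169.8 = 11.4311%.

11.43% N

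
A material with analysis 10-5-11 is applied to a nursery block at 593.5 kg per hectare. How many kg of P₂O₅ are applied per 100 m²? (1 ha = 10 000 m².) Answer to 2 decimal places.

0.30 kg P₂O₅ per hundred sq m

P₂O₅ per hectare = 593.5 × 5% = 29.675 kg.
Convert to per 100 m²: 29.675 × 0.01 = 0.29675 kg.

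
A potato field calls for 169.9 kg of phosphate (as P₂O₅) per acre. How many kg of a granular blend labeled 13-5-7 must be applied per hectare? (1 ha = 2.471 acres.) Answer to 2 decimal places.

Product per acre = 169.9 / 5% = 3398 kg.
Convert to per hectare: 3398 × 2.471 = 8396.458 kg.

8396.46 kg of product per hectare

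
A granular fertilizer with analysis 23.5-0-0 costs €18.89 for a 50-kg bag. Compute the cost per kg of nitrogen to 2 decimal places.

€1.61 per kg N

N in bag = 50 × 23.5% = 11.75 kg.
Cost per kg N = €18.89 / 11.75 = €1.6077.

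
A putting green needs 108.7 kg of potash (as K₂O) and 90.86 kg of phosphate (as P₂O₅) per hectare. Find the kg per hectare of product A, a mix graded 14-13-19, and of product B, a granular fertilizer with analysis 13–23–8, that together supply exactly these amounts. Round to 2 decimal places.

532.50 kg product A, 94.07 kg product B

Let a = kg of product A, b = kg of product B (per hectare).
K₂O: 0.19·a + 0.08·b = 108.7
P₂O₅: 0.13·a + 0.23·b = 90.86
From row1: a = (108.7 − 0.08·b) / 0.19.
Into row2: 0.13·(108.7 − 0.08·b)/0.19 + 0.23·b = 90.86 → b = 94.0661, a = 532.498.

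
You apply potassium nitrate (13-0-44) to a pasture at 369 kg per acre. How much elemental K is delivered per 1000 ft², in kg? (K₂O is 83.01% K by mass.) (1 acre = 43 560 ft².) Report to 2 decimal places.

3.09 kg K per thousand sq ft

K₂O per acre = 369 × 44% = 162.36 kg.
Elemental K = 162.36 × 0.8301 = 134.775 kg per acre.
Convert to per 1000 ft²: 134.775 × 0.0229568 = 3.09401 kg.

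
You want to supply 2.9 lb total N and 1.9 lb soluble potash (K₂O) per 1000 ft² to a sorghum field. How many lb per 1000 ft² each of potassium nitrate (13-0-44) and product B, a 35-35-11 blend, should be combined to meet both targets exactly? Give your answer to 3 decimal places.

2.477 lb potassium nitrate, 7.366 lb product B

With a, b = lb per 1000 ft² of potassium nitrate and product B:
N: 0.13·a + 0.35·b = 2.9
K₂O: 0.44·a + 0.11·b = 1.9
Solving simultaneously: a = 2.47674, b = 7.36578.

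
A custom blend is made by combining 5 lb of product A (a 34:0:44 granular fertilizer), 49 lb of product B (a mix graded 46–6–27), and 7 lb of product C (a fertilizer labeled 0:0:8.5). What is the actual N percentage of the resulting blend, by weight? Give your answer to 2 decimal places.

Total mass = 5 + 49 + 7 = 61 lb.
N mass = 34%×5 + 46%×49 + 0%×7 = 24.24 lb.
% N = 24.24 / 61 = 39.7377%.

39.74% N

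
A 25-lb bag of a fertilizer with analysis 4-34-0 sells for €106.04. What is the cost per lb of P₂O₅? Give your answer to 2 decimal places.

€12.48 per lb P₂O₅

P₂O₅ in bag = 25 × 34% = 8.5 lb.
Cost per lb P₂O₅ = €106.04 / 8.5 = €12.4753.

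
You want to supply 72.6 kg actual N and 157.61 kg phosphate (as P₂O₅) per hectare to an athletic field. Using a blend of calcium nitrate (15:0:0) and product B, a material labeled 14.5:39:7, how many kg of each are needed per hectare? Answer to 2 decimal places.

With a, b = kg per hectare of calcium nitrate and product B:
N: 0.15·a + 0.145·b = 72.6
P₂O₅: 0·a + 0.39·b = 157.61
Solving simultaneously: a = 93.3427, b = 404.128.

93.34 kg calcium nitrate, 404.13 kg product B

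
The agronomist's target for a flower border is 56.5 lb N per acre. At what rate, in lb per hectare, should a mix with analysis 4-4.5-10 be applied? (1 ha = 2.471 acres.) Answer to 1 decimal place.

Product per acre = 56.5 / 4% = 1412.5 lb.
Convert to per hectare: 1412.5 × 2.471 = 3490.29 lb.

3490.3 lb of product per hectare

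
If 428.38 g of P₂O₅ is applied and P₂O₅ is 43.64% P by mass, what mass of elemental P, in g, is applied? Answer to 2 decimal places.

P = 428.38 × 0.4364 = 186.945 g.

186.95 g P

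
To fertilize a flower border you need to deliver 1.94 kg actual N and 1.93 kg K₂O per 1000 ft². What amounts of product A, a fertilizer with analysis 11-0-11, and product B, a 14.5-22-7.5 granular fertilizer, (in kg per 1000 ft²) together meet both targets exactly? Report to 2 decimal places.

17.45 kg product A, 0.14 kg product B

Let a = kg of product A, b = kg of product B (per 1000 ft²).
N: 0.11·a + 0.145·b = 1.94
K₂O: 0.11·a + 0.075·b = 1.93
Eliminate b: (row1) − 0.145/0.075·(row2) → -0.102667·a = -1.79133, so a = 17.4481.
Then b = (1.93 − 0.11·17.4481) / 0.075 = 0.142857.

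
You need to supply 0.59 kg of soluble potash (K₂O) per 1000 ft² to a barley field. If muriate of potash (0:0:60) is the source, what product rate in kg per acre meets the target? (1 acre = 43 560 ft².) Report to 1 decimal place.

42.8 kg of product per acre

Product per 1000 ft² = 0.59 / 60% = 0.983333 kg.
Convert to per acre: 0.983333 × 43.56 = 42.834 kg.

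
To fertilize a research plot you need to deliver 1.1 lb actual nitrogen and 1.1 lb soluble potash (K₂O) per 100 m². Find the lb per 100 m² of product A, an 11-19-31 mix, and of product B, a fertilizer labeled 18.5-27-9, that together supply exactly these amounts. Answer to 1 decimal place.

2.2 lb product A, 4.6 lb product B

Per-100 m² balance (a = product A, b = product B):
N: 0.11·a + 0.185·b = 1.1
K₂O: 0.31·a + 0.09·b = 1.1
From row1: a = (1.1 − 0.185·b) / 0.11.
Into row2: 0.31·(1.1 − 0.185·b)/0.11 + 0.09·b = 1.1 → b = 4.63646, a = 2.20232.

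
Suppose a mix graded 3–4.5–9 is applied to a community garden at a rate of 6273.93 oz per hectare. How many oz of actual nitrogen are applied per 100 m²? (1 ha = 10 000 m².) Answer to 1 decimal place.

1.9 oz N per hundred sq m

nitrogen per hectare = 6273.93 × 3% = 188.218 oz.
Convert to per 100 m²: 188.218 × 0.01 = 1.88218 oz.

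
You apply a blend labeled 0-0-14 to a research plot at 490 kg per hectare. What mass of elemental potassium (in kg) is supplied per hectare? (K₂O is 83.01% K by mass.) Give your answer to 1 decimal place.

K₂O per hectare = 490 × 14% = 68.6 kg.
Elemental K = 68.6 × 0.8301 = 56.9449 kg per hectare.

56.9 kg K per hectare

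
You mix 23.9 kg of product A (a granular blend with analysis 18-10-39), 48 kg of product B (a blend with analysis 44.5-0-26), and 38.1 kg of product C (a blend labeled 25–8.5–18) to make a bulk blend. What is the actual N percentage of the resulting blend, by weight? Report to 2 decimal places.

31.99% N

Total mass = 23.9 + 48 + 38.1 = 110 kg.
N mass = 18%×23.9 + 44.5%×48 + 25%×38.1 = 35.187 kg.
% N = 35.187 / 110 = 31.9882%.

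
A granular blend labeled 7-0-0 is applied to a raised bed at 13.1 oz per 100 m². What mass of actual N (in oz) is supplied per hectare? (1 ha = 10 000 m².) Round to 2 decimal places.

nitrogen per 100 m² = 13.1 × 7% = 0.917 oz.
Convert to per hectare: 0.917 × 100 = 91.7 oz.

91.70 oz N per hectare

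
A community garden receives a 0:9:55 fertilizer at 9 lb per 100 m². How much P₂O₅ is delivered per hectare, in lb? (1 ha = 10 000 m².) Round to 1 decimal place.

P₂O₅ per 100 m² = 9 × 9% = 0.81 lb.
Convert to per hectare: 0.81 × 100 = 81 lb.

81.0 lb P₂O₅ per hectare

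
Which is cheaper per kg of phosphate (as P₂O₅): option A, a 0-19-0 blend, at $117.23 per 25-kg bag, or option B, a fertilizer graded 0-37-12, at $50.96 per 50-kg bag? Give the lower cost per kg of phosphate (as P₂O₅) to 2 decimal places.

$2.75 per kg P₂O₅ (option B)

option A: P₂O₅ per bag = 25 × 19% = 4.75 kg; cost = 117.23 / 4.75 = $24.6800/kg P₂O₅.
option B: P₂O₅ per bag = 50 × 37% = 18.5 kg; cost = 50.96 / 18.5 = $2.7546/kg P₂O₅.
option B is cheaper.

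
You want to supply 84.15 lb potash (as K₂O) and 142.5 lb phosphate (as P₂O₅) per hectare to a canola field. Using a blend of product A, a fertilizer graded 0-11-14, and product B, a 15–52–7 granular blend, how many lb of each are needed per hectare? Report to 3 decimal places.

Per-hectare balance (a = product A, b = product B):
K₂O: 0.14·a + 0.07·b = 84.15
P₂O₅: 0.11·a + 0.52·b = 142.5
Solving simultaneously: a = 518.9401, b = 164.2627.

518.940 lb product A, 164.263 lb product B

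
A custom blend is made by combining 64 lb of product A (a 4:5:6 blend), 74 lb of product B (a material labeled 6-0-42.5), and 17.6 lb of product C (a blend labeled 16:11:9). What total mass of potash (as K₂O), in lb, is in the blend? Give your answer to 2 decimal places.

36.87 lb K₂O

K₂O mass = 6%×64 + 42.5%×74 + 9%×17.6 = 36.874 lb.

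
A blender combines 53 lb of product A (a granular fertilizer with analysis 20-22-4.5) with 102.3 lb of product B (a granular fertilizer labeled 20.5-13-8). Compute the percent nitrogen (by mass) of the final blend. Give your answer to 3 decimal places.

Total mass = 53 + 102.3 = 155.3 lb.
N mass = 20%×53 + 20.5%×102.3 = 31.5715 lb.
% N = 31.5715 / 155.3 = 20.3294%.

20.329% N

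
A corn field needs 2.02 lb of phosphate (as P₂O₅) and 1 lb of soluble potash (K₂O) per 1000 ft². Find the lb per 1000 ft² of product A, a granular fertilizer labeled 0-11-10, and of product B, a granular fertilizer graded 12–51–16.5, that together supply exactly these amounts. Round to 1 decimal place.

5.4 lb product A, 2.8 lb product B

Let a = lb of product A, b = lb of product B (per 1000 ft²).
P₂O₅: 0.11·a + 0.51·b = 2.02
K₂O: 0.1·a + 0.165·b = 1
Solving simultaneously: a = 5.379, b = 2.80061.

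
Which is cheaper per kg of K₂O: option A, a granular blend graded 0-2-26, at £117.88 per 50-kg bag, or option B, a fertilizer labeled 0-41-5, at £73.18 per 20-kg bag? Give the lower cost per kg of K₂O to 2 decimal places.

£9.07 per kg K₂O (option A)

option A: K₂O per bag = 50 × 26% = 13 kg; cost = 117.88 / 13 = £9.0677/kg K₂O.
option B: K₂O per bag = 20 × 5% = 1 kg; cost = 73.18 / 1 = £73.1800/kg K₂O.
option A is cheaper.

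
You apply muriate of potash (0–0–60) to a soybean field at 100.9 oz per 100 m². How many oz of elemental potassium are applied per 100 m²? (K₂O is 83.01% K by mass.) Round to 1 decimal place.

K₂O per 100 m² = 100.9 × 60% = 60.54 oz.
Elemental K = 60.54 × 0.8301 = 50.2543 oz per 100 m².

50.3 oz K per hundred sq m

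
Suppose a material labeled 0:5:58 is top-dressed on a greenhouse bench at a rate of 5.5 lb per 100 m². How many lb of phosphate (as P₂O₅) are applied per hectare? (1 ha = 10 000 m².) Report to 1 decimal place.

27.5 lb P₂O₅ per hectare

P₂O₅ per 100 m² = 5.5 × 5% = 0.275 lb.
Convert to per hectare: 0.275 × 100 = 27.5 lb.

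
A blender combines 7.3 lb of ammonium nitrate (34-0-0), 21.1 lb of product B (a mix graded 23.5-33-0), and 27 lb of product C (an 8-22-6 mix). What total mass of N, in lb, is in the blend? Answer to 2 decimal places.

N mass = 34%×7.3 + 23.5%×21.1 + 8%×27 = 9.6005 lb.

9.60 lb N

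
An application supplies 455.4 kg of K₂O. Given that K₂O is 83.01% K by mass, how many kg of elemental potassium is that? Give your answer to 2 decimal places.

K = 455.4 × 0.8301 = 378.028 kg.

378.03 kg K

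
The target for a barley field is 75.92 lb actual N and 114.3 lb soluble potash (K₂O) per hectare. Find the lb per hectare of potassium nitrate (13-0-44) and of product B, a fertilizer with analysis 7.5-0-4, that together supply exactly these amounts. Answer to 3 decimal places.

199.126 lb potassium nitrate, 667.115 lb product B

Let a = lb of potassium nitrate, b = lb of product B (per hectare).
N: 0.13·a + 0.075·b = 75.92
K₂O: 0.44·a + 0.04·b = 114.3
From row1: a = (75.92 − 0.075·b) / 0.13.
Into row2: 0.44·(75.92 − 0.075·b)/0.13 + 0.04·b = 114.3 → b = 667.1151, a = 199.1259.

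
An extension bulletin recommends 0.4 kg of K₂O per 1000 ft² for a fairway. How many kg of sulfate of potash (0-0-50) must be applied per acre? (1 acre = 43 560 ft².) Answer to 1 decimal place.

34.8 kg of product per acre

Product per 1000 ft² = 0.4 / 50% = 0.8 kg.
Convert to per acre: 0.8 × 43.56 = 34.848 kg.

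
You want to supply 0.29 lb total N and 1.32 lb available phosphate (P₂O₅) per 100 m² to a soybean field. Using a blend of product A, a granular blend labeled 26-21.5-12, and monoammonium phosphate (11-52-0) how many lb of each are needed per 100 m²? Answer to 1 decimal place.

Per-100 m² balance (a = product A, b = monoammonium phosphate):
N: 0.26·a + 0.11·b = 0.29
P₂O₅: 0.215·a + 0.52·b = 1.32
Eliminate a: (row1) − 0.26/0.215·(row2) → -0.518837·b = -1.30628, so b = 2.51771.
Back-substitute: a = (0.29 − 0.11·2.51771) / 0.26 = 0.0502017.

0.1 lb product A, 2.5 lb monoammonium phosphate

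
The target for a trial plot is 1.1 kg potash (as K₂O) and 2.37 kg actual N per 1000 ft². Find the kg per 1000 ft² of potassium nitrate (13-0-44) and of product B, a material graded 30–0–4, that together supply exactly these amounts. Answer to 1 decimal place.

Let a = kg of potassium nitrate, b = kg of product B (per 1000 ft²).
K₂O: 0.44·a + 0.04·b = 1.1
N: 0.13·a + 0.3·b = 2.37
Eliminate b: (row1) − 0.04/0.3·(row2) → 0.422667·a = 0.784, so a = 1.85489.
Then b = (2.37 − 0.13·1.85489) / 0.3 = 7.09621.

1.9 kg potassium nitrate, 7.1 kg product B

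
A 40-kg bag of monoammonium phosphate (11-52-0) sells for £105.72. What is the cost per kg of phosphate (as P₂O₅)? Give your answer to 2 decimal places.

P₂O₅ in bag = 40 × 52% = 20.8 kg.
Cost per kg P₂O₅ = £105.72 / 20.8 = £5.0827.

£5.08 per kg P₂O₅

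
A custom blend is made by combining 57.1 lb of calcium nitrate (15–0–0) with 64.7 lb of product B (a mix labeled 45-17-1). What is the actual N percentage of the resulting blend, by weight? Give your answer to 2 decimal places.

30.94% N

Total mass = 57.1 + 64.7 = 121.8 lb.
N mass = 15%×57.1 + 45%×64.7 = 37.68 lb.
% N = 37.68 / 121.8 = 30.936%.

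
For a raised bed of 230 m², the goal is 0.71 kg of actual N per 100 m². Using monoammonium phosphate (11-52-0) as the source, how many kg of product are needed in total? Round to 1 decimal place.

14.8 kg

Product per 100 m² = 0.71 / 11% = 6.45455 kg.
Total product = 6.45455 × 230 / 100 = 14.8455 kg.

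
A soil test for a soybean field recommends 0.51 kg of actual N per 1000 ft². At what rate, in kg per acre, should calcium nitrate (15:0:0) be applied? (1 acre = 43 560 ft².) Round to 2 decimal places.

Product per 1000 ft² = 0.51 / 15% = 3.4 kg.
Convert to per acre: 3.4 × 43.56 = 148.104 kg.

148.10 kg of product per acre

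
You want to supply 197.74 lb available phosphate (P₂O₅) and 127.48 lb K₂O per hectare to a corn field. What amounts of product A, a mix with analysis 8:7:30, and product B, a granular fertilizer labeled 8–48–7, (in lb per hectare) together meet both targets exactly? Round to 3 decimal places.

Per-hectare balance (a = product A, b = product B):
P₂O₅: 0.07·a + 0.48·b = 197.74
K₂O: 0.3·a + 0.07·b = 127.48
Eliminate a: (row1) − 0.07/0.3·(row2) → 0.463667·b = 167.995, so b = 362.3178.
Back-substitute: a = (197.74 − 0.48·362.3178) / 0.07 = 340.3925.

340.393 lb product A, 362.318 lb product B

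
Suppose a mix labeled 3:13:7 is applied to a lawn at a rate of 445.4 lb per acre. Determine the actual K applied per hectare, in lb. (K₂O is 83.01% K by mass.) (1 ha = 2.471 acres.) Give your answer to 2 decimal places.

K₂O per acre = 445.4 × 7% = 31.178 lb.
Elemental K = 31.178 × 0.8301 = 25.8809 lb per acre.
Convert to per hectare: 25.8809 × 2.471 = 63.9516 lb.

63.95 lb K per hectare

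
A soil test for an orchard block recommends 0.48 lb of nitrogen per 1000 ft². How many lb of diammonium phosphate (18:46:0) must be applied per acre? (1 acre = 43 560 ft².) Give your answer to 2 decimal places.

Product per 1000 ft² = 0.48 / 18% = 2.66667 lb.
Convert to per acre: 2.66667 × 43.56 = 116.16 lb.

116.16 lb of product per acre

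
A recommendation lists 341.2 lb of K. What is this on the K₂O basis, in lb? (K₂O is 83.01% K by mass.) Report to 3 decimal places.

K₂O = 341.2 / 0.8301 = 411.0348 lb.

411.035 lb K₂O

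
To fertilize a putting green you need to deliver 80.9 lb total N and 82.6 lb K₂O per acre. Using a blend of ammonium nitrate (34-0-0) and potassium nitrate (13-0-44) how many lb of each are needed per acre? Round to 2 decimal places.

Let a = lb of ammonium nitrate, b = lb of potassium nitrate (per acre).
N: 0.34·a + 0.13·b = 80.9
K₂O: 0·a + 0.44·b = 82.6
Solving simultaneously: a = 166.163, b = 187.727.

166.16 lb ammonium nitrate, 187.73 lb potassium nitrate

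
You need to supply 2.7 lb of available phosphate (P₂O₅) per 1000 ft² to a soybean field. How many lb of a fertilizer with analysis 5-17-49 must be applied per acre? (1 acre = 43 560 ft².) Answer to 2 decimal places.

Product per 1000 ft² = 2.7 / 17% = 15.8824 lb.
Convert to per acre: 15.8824 × 43.56 = 691.835 lb.

691.84 lb of product per acre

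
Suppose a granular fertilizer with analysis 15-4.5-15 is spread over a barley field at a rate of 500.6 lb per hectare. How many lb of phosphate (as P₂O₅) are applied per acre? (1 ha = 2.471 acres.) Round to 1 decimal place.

9.1 lb P₂O₅ per acre

P₂O₅ per hectare = 500.6 × 4.5% = 22.527 lb.
Convert to per acre: 22.527 × 0.404694 = 9.11655 lb.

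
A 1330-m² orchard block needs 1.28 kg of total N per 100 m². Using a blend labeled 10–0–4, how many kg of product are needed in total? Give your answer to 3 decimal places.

170.240 kg

Product per 100 m² = 1.28 / 10% = 12.8 kg.
Total product = 12.8 × 1330 / 100 = 170.24 kg.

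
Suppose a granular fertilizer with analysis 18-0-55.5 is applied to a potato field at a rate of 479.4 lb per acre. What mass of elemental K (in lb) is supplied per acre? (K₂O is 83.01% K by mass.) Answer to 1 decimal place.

K₂O per acre = 479.4 × 55.5% = 266.067 lb.
Elemental K = 266.067 × 0.8301 = 220.862 lb per acre.

220.9 lb K per acre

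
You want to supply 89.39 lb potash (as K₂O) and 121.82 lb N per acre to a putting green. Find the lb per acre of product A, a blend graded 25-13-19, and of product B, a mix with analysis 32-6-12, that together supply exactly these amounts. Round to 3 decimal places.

454.104 lb product A, 25.919 lb product B

With a, b = lb per acre of product A and product B:
K₂O: 0.19·a + 0.12·b = 89.39
N: 0.25·a + 0.32·b = 121.82
Eliminate a: (row1) − 0.19/0.25·(row2) → -0.1232·b = -3.1932, so b = 25.9188.
Back-substitute: a = (89.39 − 0.12·25.9188) / 0.19 = 454.1039.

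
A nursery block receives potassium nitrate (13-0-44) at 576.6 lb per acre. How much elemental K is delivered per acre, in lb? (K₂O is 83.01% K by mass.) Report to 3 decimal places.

210.600 lb K per acre

K₂O per acre = 576.6 × 44% = 253.704 lb.
Elemental K = 253.704 × 0.8301 = 210.5997 lb per acre.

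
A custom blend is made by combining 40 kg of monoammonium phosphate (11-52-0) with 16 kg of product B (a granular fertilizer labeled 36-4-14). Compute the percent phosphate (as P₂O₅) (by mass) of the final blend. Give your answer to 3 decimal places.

38.286% P₂O₅

Total mass = 40 + 16 = 56 kg.
P₂O₅ mass = 52%×40 + 4%×16 = 21.44 kg.
% P₂O₅ = 21.44 / 56 = 38.2857%.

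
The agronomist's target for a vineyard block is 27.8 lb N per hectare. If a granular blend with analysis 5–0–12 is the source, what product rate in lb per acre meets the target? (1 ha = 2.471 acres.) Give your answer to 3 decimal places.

Product per hectare = 27.8 / 5% = 556 lb.
Convert to per acre: 556 × 0.404694 = 225.0101 lb.

225.010 lb of product per acre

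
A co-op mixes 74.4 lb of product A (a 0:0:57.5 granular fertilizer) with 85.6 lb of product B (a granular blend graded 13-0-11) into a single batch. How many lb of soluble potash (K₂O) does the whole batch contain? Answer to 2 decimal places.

52.20 lb K₂O

K₂O mass = 57.5%×74.4 + 11%×85.6 = 52.196 lb.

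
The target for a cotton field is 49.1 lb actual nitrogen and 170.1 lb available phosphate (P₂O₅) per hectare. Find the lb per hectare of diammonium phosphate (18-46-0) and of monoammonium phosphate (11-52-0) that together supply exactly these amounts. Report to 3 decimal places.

158.628 lb diammonium phosphate, 186.791 lb monoammonium phosphate

Let a = lb of diammonium phosphate, b = lb of monoammonium phosphate (per hectare).
N: 0.18·a + 0.11·b = 49.1
P₂O₅: 0.46·a + 0.52·b = 170.1
From row1: a = (49.1 − 0.11·b) / 0.18.
Into row2: 0.46·(49.1 − 0.11·b)/0.18 + 0.52·b = 170.1 → b = 186.7907, a = 158.6279.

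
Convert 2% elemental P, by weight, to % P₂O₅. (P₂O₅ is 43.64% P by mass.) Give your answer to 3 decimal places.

%P₂O₅ = 2 / 0.4364 = 4.58295%.

4.583% P₂O₅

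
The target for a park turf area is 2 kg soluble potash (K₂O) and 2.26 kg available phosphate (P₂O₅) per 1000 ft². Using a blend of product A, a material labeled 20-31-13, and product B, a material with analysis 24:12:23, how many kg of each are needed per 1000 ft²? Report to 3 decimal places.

5.023 kg product A, 5.856 kg product B

With a, b = kg per 1000 ft² of product A and product B:
K₂O: 0.13·a + 0.23·b = 2
P₂O₅: 0.31·a + 0.12·b = 2.26
From row1: a = (2 − 0.23·b) / 0.13.
Into row2: 0.31·(2 − 0.23·b)/0.13 + 0.12·b = 2.26 → b = 5.85637, a = 5.02334.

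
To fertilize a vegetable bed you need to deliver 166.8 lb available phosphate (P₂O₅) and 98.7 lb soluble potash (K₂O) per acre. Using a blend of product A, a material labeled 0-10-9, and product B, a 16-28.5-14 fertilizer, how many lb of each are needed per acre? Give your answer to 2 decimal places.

410.09 lb product A, 441.37 lb product B

Let a = lb of product A, b = lb of product B (per acre).
P₂O₅: 0.1·a + 0.285·b = 166.8
K₂O: 0.09·a + 0.14·b = 98.7
From row1: a = (166.8 − 0.285·b) / 0.1.
Into row2: 0.09·(166.8 − 0.285·b)/0.1 + 0.14·b = 98.7 → b = 441.373, a = 410.086.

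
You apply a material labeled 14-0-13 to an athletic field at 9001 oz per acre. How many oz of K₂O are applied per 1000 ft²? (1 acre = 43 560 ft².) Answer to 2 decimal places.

K₂O per acre = 9001 × 13% = 1170.13 oz.
Convert to per 1000 ft²: 1170.13 × 0.0229568 = 26.8625 oz.

26.86 oz K₂O per thousand sq ft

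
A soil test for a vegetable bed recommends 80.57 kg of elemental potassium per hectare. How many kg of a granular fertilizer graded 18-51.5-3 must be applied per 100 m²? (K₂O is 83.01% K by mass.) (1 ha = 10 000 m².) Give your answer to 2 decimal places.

32.35 kg of product per hundred sq m

As K₂O: 80.57 / 0.8301 = 97.0606 kg per hectare.
Product per hectare = 97.0606 / 3% = 3235.35 kg.
Convert to per 100 m²: 3235.35 × 0.01 = 32.3535 kg.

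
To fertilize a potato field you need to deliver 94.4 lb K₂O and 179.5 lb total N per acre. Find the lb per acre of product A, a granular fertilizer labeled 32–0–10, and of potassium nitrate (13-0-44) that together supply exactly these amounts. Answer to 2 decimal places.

521.97 lb product A, 95.92 lb potassium nitrate

With a, b = lb per acre of product A and potassium nitrate:
K₂O: 0.1·a + 0.44·b = 94.4
N: 0.32·a + 0.13·b = 179.5
Eliminate b: (row1) − 0.44/0.13·(row2) → -0.983077·a = -513.138, so a = 521.972.
Then b = (179.5 − 0.32·521.972) / 0.13 = 95.9155.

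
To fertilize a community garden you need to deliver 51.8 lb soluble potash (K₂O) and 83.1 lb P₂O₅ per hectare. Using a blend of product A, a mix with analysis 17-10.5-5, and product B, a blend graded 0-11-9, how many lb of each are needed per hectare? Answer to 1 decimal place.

Per-hectare balance (a = product A, b = product B):
K₂O: 0.05·a + 0.09·b = 51.8
P₂O₅: 0.105·a + 0.11·b = 83.1
Eliminate a: (row1) − 0.05/0.105·(row2) → 0.037619·b = 12.2286, so b = 325.063.
Back-substitute: a = (51.8 − 0.09·325.063) / 0.05 = 450.886.

450.9 lb product A, 325.1 lb product B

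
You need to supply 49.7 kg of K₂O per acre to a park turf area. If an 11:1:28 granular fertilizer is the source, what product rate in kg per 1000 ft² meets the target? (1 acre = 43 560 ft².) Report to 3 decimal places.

4.075 kg of product per thousand sq ft

Product per acre = 49.7 / 28% = 177.5 kg.
Convert to per 1000 ft²: 177.5 × 0.0229568 = 4.07484 kg.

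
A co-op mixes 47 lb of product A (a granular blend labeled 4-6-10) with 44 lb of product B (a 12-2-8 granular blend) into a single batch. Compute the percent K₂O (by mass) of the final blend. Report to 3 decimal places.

9.033% K₂O

Total mass = 47 + 44 = 91 lb.
K₂O mass = 10%×47 + 8%×44 = 8.22 lb.
% K₂O = 8.22 / 91 = 9.03297%.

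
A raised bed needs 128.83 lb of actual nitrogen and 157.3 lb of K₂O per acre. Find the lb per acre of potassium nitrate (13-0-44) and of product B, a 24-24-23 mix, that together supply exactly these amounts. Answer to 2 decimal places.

107.28 lb potassium nitrate, 478.68 lb product B

With a, b = lb per acre of potassium nitrate and product B:
N: 0.13·a + 0.24·b = 128.83
K₂O: 0.44·a + 0.23·b = 157.3
From row1: a = (128.83 − 0.24·b) / 0.13.
Into row2: 0.44·(128.83 − 0.24·b)/0.13 + 0.23·b = 157.3 → b = 478.682, a = 107.2801.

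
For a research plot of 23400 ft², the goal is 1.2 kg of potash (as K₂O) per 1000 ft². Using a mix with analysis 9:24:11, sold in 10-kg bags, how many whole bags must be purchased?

26 bags

Product per 1000 ft² = 1.2 / 11% = 10.9091 kg.
Total product = 10.9091 × 23400 / 1000 = 255.273 kg.
Bags = ⌈255.273 / 10⌉ = 26.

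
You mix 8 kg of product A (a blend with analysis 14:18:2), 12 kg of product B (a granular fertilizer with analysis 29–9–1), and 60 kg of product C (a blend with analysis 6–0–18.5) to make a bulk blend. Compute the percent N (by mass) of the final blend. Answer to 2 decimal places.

10.25% N

Total mass = 8 + 12 + 60 = 80 kg.
N mass = 14%×8 + 29%×12 + 6%×60 = 8.2 kg.
% N = 8.2 / 80 = 10.25%.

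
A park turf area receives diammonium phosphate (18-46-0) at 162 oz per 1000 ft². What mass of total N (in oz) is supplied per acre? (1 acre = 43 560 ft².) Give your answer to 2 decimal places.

1270.21 oz N per acre

nitrogen per 1000 ft² = 162 × 18% = 29.16 oz.
Convert to per acre: 29.16 × 43.56 = 1270.2096 oz.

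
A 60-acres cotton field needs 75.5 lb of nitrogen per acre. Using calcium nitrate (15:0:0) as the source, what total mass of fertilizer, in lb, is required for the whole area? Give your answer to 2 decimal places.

Product per acre = 75.5 / 15% = 503.333 lb.
Total product = 503.333 × 60 = 30200 lb.

30200.00 lb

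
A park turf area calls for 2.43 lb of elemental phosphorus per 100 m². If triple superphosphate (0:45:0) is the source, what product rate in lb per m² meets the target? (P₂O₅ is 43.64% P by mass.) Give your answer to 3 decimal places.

As P₂O₅: 2.43 / 0.4364 = 5.56829 lb per 100 m².
Product per 100 m² = 5.56829 / 45% = 12.374 lb.
Convert to per m²: 12.374 × 0.01 = 0.12374 lb.

0.124 lb of product per sq m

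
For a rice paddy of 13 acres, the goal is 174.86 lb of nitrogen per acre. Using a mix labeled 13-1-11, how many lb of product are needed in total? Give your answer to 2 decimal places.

Product per acre = 174.86 / 13% = 1345.08 lb.
Total product = 1345.08 × 13 = 17486 lb.

17486.00 lb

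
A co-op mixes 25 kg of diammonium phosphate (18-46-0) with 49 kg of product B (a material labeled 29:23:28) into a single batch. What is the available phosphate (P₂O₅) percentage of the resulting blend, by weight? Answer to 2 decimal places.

30.77% P₂O₅

Total mass = 25 + 49 = 74 kg.
P₂O₅ mass = 46%×25 + 23%×49 = 22.77 kg.
% P₂O₅ = 22.77 / 74 = 30.7703%.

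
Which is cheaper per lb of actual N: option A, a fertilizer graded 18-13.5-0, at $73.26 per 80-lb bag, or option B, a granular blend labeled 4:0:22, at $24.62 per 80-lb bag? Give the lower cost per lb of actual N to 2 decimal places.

option A: N per bag = 80 × 18% = 14.4 lb; cost = 73.26 / 14.4 = $5.0875/lb N.
option B: N per bag = 80 × 4% = 3.2 lb; cost = 24.62 / 3.2 = $7.6937/lb N.
option A is cheaper.

$5.09 per lb N (option A)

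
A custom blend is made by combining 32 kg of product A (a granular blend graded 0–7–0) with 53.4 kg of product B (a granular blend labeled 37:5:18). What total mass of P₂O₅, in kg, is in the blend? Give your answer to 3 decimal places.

4.910 kg P₂O₅

P₂O₅ mass = 7%×32 + 5%×53.4 = 4.91 kg.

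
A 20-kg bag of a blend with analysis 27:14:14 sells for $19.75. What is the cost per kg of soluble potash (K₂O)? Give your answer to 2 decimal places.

$7.05 per kg K₂O

K₂O in bag = 20 × 14% = 2.8 kg.
Cost per kg K₂O = $19.75 / 2.8 = $7.0536.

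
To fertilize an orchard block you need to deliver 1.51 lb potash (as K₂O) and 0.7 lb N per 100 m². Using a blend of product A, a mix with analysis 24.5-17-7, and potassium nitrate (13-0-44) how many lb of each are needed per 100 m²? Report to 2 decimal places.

1.13 lb product A, 3.25 lb potassium nitrate

Let a = lb of product A, b = lb of potassium nitrate (per 100 m²).
K₂O: 0.07·a + 0.44·b = 1.51
N: 0.245·a + 0.13·b = 0.7
Eliminate b: (row1) − 0.44/0.13·(row2) → -0.759231·a = -0.859231, so a = 1.13171.
Then b = (0.7 − 0.245·1.13171) / 0.13 = 3.25177.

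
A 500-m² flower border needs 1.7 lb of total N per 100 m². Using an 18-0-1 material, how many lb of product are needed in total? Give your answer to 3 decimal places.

Product per 100 m² = 1.7 / 18% = 9.44444 lb.
Total product = 9.44444 × 500 / 100 = 47.2222 lb.

47.222 lb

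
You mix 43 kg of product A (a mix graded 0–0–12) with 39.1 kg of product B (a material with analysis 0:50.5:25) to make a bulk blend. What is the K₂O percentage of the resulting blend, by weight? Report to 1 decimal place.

Total mass = 43 + 39.1 = 82.1 kg.
K₂O mass = 12%×43 + 25%×39.1 = 14.935 kg.
% K₂O = 14.935 / 82.1 = 18.1912%.

18.2% K₂O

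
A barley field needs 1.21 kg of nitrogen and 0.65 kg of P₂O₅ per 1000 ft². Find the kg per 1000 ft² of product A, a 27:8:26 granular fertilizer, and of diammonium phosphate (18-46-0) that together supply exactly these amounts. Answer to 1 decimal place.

4.0 kg product A, 0.7 kg diammonium phosphate

Let a = kg of product A, b = kg of diammonium phosphate (per 1000 ft²).
N: 0.27·a + 0.18·b = 1.21
P₂O₅: 0.08·a + 0.46·b = 0.65
Solving simultaneously: a = 4.00364, b = 0.716758.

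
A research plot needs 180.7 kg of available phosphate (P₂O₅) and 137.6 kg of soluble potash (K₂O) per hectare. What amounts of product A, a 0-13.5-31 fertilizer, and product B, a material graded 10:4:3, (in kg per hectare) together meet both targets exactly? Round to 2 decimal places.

9.94 kg product A, 4483.95 kg product B

With a, b = kg per hectare of product A and product B:
P₂O₅: 0.135·a + 0.04·b = 180.7
K₂O: 0.31·a + 0.03·b = 137.6
From row1: a = (180.7 − 0.04·b) / 0.135.
Into row2: 0.31·(180.7 − 0.04·b)/0.135 + 0.03·b = 137.6 → b = 4483.952, a = 9.94012.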